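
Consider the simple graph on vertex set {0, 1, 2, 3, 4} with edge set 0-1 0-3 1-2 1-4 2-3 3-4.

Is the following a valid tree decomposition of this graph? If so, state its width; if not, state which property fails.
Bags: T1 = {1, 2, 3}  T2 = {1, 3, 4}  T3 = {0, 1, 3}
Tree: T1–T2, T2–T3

Yes; width 2.

Every vertex of G appears in some bag (union = {0, 1, 2, 3, 4}); every edge is covered by a bag; and for each vertex v the set of bags containing v is connected in the bag tree. The decomposition is therefore valid. The largest bag has 3 vertices, so the width is 2.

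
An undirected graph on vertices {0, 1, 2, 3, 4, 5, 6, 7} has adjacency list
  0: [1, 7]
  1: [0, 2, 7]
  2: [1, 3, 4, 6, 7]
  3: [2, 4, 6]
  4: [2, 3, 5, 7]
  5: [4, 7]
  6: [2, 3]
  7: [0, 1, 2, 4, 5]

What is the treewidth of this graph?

2

A width-2 tree decomposition is:
Bags: B1 = {1, 2, 7}  B2 = {0, 1, 7}  B3 = {2, 4, 7}  B4 = {2, 3, 4}  B5 = {4, 5, 7}  B6 = {2, 3, 6}
Tree: B1–B2, B1–B3, B3–B4, B3–B5, B4–B6
Every bag has size at most 3, so the width is 3 − 1 = 2 and tw(G) ≤ 2. For the lower bound, the 3 vertices {0, 1, 7} are pairwise adjacent, and any tree decomposition puts a clique entirely inside one bag — forcing width ≥ 2. The upper and lower bounds meet at 2, so that is the treewidth.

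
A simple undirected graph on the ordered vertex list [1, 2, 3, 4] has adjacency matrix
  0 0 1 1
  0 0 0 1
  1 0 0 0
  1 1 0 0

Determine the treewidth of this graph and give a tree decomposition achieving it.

Each bag holds 2 vertices, so the decomposition has width 1, which upper-bounds the treewidth. G has an edge, so its treewidth is at least 1. Combining the bounds, tw(G) = 1.

Treewidth 1.
Bags: B1 = {1, 3}  B2 = {1, 4}  B3 = {2, 4}
Tree: B1–B2, B2–B3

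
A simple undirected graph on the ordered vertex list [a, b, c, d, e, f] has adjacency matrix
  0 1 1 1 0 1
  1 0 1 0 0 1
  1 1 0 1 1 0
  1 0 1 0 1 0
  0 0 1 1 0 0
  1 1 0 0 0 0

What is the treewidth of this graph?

2

A width-2 tree decomposition is:
Bags: B1 = {a, b, f}  B2 = {a, b, c}  B3 = {a, c, d}  B4 = {c, d, e}
Tree: B1–B2, B2–B3, B3–B4
Each bag holds 3 vertices, so the decomposition has width 2, which upper-bounds the treewidth. Conversely, {c, d, e} is a clique of size 3, and the vertices of any clique must share a bag in every tree decomposition; so some bag has ≥ 3 vertices and tw(G) ≥ 2. Combining the bounds, tw(G) = 2.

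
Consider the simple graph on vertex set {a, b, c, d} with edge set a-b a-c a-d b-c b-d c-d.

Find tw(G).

3

A width-3 tree decomposition is:
Bags: B1 = {a, b, c, d}
Tree: (single bag)
With just one bag of size 4, the width is 4 − 1 = 3, so tw(G) ≤ 3. On the other hand G contains the 4-clique {a, b, c, d}. A clique must lie in a single bag of any decomposition, so no decomposition can have width below 3. Therefore the treewidth is 3.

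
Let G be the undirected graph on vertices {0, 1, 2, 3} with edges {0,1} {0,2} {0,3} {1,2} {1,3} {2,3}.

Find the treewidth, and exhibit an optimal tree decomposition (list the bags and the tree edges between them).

With just one bag of size 4, the width is 4 − 1 = 3, so tw(G) ≤ 3. Conversely, {0, 1, 2, 3} is a clique of size 4, and the vertices of any clique must share a bag in every tree decomposition; so some bag has ≥ 4 vertices and tw(G) ≥ 3. Hence tw(G) = 3 exactly.

Treewidth 3.
One optimal decomposition is:
Bags: B1 = {0, 1, 2, 3}
Tree: (single bag)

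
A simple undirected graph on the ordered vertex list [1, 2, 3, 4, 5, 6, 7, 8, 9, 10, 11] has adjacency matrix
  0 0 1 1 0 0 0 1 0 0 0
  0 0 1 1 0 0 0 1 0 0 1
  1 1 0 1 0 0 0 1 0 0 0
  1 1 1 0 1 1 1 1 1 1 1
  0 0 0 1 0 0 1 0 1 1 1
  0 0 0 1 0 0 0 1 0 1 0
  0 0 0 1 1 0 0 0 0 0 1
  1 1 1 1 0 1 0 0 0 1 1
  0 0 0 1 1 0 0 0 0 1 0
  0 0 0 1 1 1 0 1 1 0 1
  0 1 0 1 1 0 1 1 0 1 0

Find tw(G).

A width-3 tree decomposition is:
Bags: B1 = {4, 5, 10, 11}  B2 = {4, 8, 10, 11}  B3 = {4, 6, 8, 10}  B4 = {4, 5, 9, 10}  B5 = {2, 4, 8, 11}  B6 = {4, 5, 7, 11}  B7 = {2, 3, 4, 8}  B8 = {1, 3, 4, 8}
Tree: B1–B2, B2–B3, B1–B4, B2–B5, B1–B6, B5–B7, B7–B8
Every bag has size at most 4, so the width is 4 − 1 = 3 and tw(G) ≤ 3. Conversely, {1, 3, 4, 8} is a clique of size 4, and the vertices of any clique must share a bag in every tree decomposition; so some bag has ≥ 4 vertices and tw(G) ≥ 3. The upper and lower bounds meet at 3, so that is the treewidth.

3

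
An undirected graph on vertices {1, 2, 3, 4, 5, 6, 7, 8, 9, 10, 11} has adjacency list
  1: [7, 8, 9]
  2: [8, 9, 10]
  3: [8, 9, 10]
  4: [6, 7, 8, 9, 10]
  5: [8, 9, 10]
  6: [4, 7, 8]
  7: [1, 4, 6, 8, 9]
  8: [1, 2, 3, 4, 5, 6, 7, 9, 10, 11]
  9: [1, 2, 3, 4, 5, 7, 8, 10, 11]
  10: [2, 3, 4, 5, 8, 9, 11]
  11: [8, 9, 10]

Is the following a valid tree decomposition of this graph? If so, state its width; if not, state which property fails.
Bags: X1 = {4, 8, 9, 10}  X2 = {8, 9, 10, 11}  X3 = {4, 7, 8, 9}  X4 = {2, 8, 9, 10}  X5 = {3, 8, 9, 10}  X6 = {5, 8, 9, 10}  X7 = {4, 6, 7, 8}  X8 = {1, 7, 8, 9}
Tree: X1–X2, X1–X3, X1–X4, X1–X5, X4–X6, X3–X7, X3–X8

Every vertex of G appears in some bag (union = {1, 2, 3, 4, 5, 6, 7, 8, 9, 10, 11}); every edge is covered by a bag; and for each vertex v the set of bags containing v is connected in the bag tree. The decomposition is therefore valid. The largest bag has 4 vertices, so the width is 3.

Yes; width 3.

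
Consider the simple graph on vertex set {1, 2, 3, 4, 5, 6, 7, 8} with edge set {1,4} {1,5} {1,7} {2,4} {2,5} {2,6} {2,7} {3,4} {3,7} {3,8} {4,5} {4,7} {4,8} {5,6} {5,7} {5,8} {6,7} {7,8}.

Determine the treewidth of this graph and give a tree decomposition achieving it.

Treewidth 3.
Bags: B1 = {2, 5, 6, 7}  B2 = {2, 4, 5, 7}  B3 = {1, 4, 5, 7}  B4 = {4, 5, 7, 8}  B5 = {3, 4, 7, 8}
Tree: B1–B2, B2–B3, B3–B4, B4–B5

Every bag has size at most 4, so the width is 4 − 1 = 3 and tw(G) ≤ 3. Conversely, {3, 4, 7, 8} is a clique of size 4, and the vertices of any clique must share a bag in every tree decomposition; so some bag has ≥ 4 vertices and tw(G) ≥ 3. Hence tw(G) = 3 exactly.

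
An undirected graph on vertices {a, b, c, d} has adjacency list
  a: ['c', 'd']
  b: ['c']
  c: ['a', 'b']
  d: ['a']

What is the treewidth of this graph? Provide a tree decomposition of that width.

Every bag has size at most 2, so the width is 2 − 1 = 1 and tw(G) ≤ 1. G has an edge, so its treewidth is at least 1. Therefore the treewidth is 1.

Treewidth 1.
One optimal decomposition is:
Bags: B1 = {a, c}  B2 = {b, c}  B3 = {a, d}
Tree: B1–B2, B1–B3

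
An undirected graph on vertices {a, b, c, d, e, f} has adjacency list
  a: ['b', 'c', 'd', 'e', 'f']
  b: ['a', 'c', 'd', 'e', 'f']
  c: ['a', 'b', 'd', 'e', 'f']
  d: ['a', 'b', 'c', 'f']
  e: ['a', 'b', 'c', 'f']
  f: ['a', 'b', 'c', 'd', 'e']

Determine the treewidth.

A width-4 tree decomposition is:
Bags: B1 = {a, b, c, d, f}  B2 = {a, b, c, e, f}
Tree: B1–B2
Every bag has size at most 5, so the width is 5 − 1 = 4 and tw(G) ≤ 4. On the other hand G contains the 5-clique {a, b, c, d, f}. A clique must lie in a single bag of any decomposition, so no decomposition can have width below 4. The upper and lower bounds meet at 4, so that is the treewidth.

4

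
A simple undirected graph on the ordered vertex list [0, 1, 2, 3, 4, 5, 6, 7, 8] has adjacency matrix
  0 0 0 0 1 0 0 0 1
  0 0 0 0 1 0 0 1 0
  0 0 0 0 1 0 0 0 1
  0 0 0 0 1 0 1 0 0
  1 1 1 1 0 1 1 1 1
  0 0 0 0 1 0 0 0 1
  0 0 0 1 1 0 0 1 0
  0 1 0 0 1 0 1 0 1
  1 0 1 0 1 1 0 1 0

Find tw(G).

2

A width-2 tree decomposition is:
Bags: B1 = {4, 7, 8}  B2 = {4, 6, 7}  B3 = {3, 4, 6}  B4 = {4, 5, 8}  B5 = {0, 4, 8}  B6 = {2, 4, 8}  B7 = {1, 4, 7}
Tree: B1–B2, B2–B3, B1–B4, B4–B5, B1–B6, B2–B7
Each bag holds 3 vertices, so the decomposition has width 2, which upper-bounds the treewidth. Conversely, {0, 4, 8} is a clique of size 3, and the vertices of any clique must share a bag in every tree decomposition; so some bag has ≥ 3 vertices and tw(G) ≥ 2. Combining the bounds, tw(G) = 2.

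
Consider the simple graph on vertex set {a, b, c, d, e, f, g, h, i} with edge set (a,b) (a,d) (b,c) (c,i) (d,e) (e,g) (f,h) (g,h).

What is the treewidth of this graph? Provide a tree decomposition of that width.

Treewidth 1.
Bags: B1 = {f, h}  B2 = {g, h}  B3 = {e, g}  B4 = {d, e}  B5 = {a, d}  B6 = {a, b}  B7 = {b, c}  B8 = {c, i}
Tree: B1–B2, B2–B3, B3–B4, B4–B5, B5–B6, B6–B7, B7–B8

Every bag has size at most 2, so the width is 2 − 1 = 1 and tw(G) ≤ 1. Since G has at least one edge (e.g. f–h), it is not an edgeless graph, so tw(G) ≥ 1. Combining the bounds, tw(G) = 1.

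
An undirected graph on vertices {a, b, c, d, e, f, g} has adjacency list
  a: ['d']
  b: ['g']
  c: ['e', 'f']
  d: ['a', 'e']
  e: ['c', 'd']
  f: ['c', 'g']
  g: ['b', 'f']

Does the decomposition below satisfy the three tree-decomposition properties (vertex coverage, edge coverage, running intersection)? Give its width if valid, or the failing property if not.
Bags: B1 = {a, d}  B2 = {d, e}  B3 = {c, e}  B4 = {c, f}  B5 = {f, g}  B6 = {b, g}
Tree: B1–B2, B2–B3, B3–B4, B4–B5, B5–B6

Yes; width 1.

Vertex coverage: the bags together contain {a, b, c, d, e, f, g}, the full vertex set. Edge coverage: each edge of G has both endpoints in at least one bag. Running intersection: for every vertex, the bags containing it form a connected subtree. All three properties hold, so this is a valid tree decomposition of width max|bag| − 1 = 1, and hence tw(G) ≤ 1.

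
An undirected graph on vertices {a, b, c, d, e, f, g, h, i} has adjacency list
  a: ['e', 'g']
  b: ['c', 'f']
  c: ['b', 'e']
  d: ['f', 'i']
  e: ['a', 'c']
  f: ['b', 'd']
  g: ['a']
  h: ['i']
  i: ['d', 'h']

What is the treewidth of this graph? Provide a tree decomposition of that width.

Every bag has size at most 2, so the width is 2 − 1 = 1 and tw(G) ≤ 1. G has an edge, so its treewidth is at least 1. The upper and lower bounds meet at 1, so that is the treewidth.

Treewidth 1.
One such decomposition:
Bags: B1 = {h, i}  B2 = {d, i}  B3 = {d, f}  B4 = {b, f}  B5 = {b, c}  B6 = {c, e}  B7 = {a, e}  B8 = {a, g}
Tree: B1–B2, B2–B3, B3–B4, B4–B5, B5–B6, B6–B7, B7–B8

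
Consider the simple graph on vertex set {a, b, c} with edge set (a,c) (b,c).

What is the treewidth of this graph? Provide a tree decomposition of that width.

Treewidth 1.
One such decomposition:
Bags: B1 = {a, c}  B2 = {b, c}
Tree: B1–B2

Each bag holds 2 vertices, so the decomposition has width 1, which upper-bounds the treewidth. Any graph with an edge has treewidth ≥ 1, and G has the edge c–a. Therefore the treewidth is 1.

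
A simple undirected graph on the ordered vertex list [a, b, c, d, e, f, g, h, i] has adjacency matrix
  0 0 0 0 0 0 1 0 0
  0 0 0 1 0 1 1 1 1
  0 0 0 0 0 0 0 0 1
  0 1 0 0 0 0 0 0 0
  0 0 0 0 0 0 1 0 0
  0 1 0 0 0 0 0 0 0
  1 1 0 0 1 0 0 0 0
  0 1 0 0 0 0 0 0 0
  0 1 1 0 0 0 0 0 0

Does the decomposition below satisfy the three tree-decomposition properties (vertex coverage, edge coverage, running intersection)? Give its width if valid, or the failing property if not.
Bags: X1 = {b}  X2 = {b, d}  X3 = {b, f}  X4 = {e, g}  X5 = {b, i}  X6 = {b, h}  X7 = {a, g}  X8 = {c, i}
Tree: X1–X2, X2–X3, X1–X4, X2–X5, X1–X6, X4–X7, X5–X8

No — edge (g,b) lies in no bag.

A tree decomposition must satisfy three properties: every vertex lies in some bag; for every edge, both endpoints lie together in some bag; and for every vertex, the bags containing it form a connected subtree. Here edge (g,b) lies in no bag, so the decomposition is invalid.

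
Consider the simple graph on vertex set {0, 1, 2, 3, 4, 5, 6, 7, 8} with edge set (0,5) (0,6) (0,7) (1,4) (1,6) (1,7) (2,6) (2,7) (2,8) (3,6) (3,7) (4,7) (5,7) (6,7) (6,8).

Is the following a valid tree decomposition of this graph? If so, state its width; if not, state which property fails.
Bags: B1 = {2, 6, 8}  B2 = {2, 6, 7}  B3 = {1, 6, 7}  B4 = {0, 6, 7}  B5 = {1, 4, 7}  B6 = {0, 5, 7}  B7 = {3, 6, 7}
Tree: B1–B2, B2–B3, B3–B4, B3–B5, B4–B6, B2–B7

Yes; width 2.

Checking the three conditions: (i) the bags cover all of {0, 1, 2, 3, 4, 5, 6, 7, 8}; (ii) for each edge, some bag contains both endpoints; (iii) the bags containing any fixed vertex form a subtree. All hold, so the decomposition is valid with width 3 − 1 = 2.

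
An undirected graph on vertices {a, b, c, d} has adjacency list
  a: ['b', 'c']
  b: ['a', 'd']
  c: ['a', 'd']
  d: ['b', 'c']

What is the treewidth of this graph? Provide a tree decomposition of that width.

Treewidth 2.
Bags: B1 = {a, b, d}  B2 = {a, c, d}
Tree: B1–B2

Each bag holds 3 vertices, so the decomposition has width 2, which upper-bounds the treewidth. Since a–b–d–c–a is a cycle in G, G is not acyclic. Forests are exactly the graphs of treewidth ≤ 1, so tw(G) ≥ 2. Therefore the treewidth is 2.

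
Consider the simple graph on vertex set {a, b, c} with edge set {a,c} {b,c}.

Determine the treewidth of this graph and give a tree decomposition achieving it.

Treewidth 1.
One optimal decomposition is:
Bags: B1 = {b, c}  B2 = {a, c}
Tree: B1–B2

Every bag has size at most 2, so the width is 2 − 1 = 1 and tw(G) ≤ 1. G has an edge, so its treewidth is at least 1. Combining the bounds, tw(G) = 1.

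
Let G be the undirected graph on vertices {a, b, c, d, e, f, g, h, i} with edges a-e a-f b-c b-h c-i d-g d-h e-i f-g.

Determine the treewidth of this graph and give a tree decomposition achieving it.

Treewidth 2.
Bags: B1 = {b, c, h}  B2 = {c, d, h}  B3 = {c, d, g}  B4 = {c, f, g}  B5 = {a, c, f}  B6 = {a, c, e}  B7 = {c, e, i}
Tree: B1–B2, B2–B3, B3–B4, B4–B5, B5–B6, B6–B7

Each bag holds 3 vertices, so the decomposition has width 2, which upper-bounds the treewidth. Since c–b–h–d–g–f–a–e–i–c is a cycle in G, G is not acyclic. Forests are exactly the graphs of treewidth ≤ 1, so tw(G) ≥ 2. Therefore the treewidth is 2.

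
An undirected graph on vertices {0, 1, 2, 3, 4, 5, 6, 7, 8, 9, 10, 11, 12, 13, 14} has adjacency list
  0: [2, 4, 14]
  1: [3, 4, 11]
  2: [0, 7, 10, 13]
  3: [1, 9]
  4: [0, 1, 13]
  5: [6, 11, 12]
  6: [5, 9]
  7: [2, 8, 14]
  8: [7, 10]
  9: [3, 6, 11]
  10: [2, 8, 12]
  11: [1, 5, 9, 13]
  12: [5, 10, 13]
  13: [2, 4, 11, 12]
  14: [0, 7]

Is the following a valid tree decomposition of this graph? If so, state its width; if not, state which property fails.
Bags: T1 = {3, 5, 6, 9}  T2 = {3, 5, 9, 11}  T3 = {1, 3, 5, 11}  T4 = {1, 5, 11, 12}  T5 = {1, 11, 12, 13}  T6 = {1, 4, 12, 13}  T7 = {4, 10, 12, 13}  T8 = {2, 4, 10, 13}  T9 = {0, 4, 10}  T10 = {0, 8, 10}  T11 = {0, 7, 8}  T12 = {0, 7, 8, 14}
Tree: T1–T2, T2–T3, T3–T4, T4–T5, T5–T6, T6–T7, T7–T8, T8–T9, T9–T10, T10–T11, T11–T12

A tree decomposition must satisfy three properties: every vertex lies in some bag; for every edge, both endpoints lie together in some bag; and for every vertex, the bags containing it form a connected subtree. Here edge (2,0) lies in no bag, so the decomposition is invalid.

No — edge (2,0) lies in no bag.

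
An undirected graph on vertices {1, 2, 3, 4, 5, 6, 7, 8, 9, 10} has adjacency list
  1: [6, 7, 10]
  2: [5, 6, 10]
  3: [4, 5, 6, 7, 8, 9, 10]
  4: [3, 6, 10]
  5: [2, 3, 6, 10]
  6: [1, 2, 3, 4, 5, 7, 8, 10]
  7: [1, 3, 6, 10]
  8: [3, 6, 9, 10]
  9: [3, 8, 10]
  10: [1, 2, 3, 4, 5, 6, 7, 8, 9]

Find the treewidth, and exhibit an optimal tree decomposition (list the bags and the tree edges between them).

Treewidth 3.
One such decomposition:
Bags: B1 = {3, 5, 6, 10}  B2 = {3, 6, 8, 10}  B3 = {3, 6, 7, 10}  B4 = {1, 6, 7, 10}  B5 = {3, 4, 6, 10}  B6 = {2, 5, 6, 10}  B7 = {3, 8, 9, 10}
Tree: B1–B2, B1–B3, B3–B4, B2–B5, B1–B6, B2–B7

Each bag holds 4 vertices, so the decomposition has width 3, which upper-bounds the treewidth. For the lower bound, the 4 vertices {3, 8, 9, 10} are pairwise adjacent, and any tree decomposition puts a clique entirely inside one bag — forcing width ≥ 3. Hence tw(G) = 3 exactly.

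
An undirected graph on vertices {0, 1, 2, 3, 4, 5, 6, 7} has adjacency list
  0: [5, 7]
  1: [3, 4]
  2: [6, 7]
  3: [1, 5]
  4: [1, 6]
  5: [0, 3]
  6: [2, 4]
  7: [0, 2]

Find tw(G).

2

A width-2 tree decomposition is:
Bags: B1 = {1, 4, 6}  B2 = {1, 2, 6}  B3 = {1, 2, 7}  B4 = {0, 1, 7}  B5 = {0, 1, 5}  B6 = {1, 3, 5}
Tree: B1–B2, B2–B3, B3–B4, B4–B5, B5–B6
Each bag holds 3 vertices, so the decomposition has width 2, which upper-bounds the treewidth. The edges 1–4–6–2–7–0–5–3–1 form a cycle, so G is not a tree and its treewidth is at least 2. The upper and lower bounds meet at 2, so that is the treewidth.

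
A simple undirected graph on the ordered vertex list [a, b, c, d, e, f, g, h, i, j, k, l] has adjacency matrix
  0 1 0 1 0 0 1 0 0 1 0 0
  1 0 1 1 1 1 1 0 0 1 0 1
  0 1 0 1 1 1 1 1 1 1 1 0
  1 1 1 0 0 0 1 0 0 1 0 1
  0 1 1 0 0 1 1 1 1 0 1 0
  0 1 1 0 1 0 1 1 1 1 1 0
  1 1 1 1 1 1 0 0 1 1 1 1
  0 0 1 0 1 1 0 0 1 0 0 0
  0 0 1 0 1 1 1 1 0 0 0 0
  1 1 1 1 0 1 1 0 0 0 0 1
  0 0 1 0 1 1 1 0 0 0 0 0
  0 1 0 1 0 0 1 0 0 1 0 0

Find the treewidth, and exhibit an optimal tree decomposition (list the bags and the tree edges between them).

Treewidth 4.
Bags: B1 = {c, e, f, g, k}  B2 = {b, c, e, f, g}  B3 = {b, c, f, g, j}  B4 = {b, c, d, g, j}  B5 = {c, e, f, g, i}  B6 = {b, d, g, j, l}  B7 = {c, e, f, h, i}  B8 = {a, b, d, g, j}
Tree: B1–B2, B2–B3, B3–B4, B1–B5, B4–B6, B5–B7, B4–B8

Each bag holds 5 vertices, so the decomposition has width 4, which upper-bounds the treewidth. On the other hand G contains the 5-clique {c, e, f, g, k}. A clique must lie in a single bag of any decomposition, so no decomposition can have width below 4. Therefore the treewidth is 4.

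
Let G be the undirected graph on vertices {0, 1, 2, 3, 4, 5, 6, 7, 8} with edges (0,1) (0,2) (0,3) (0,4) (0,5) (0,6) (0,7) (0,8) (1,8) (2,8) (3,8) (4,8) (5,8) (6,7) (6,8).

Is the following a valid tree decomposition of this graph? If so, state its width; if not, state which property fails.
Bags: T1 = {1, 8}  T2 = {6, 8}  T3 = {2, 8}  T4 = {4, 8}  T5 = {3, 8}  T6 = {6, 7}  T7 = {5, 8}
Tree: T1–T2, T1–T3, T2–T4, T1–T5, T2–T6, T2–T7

A tree decomposition must satisfy three properties: every vertex lies in some bag; for every edge, both endpoints lie together in some bag; and for every vertex, the bags containing it form a connected subtree. Here vertex 0 appears in no bag, so the decomposition is invalid.

No — vertex 0 appears in no bag.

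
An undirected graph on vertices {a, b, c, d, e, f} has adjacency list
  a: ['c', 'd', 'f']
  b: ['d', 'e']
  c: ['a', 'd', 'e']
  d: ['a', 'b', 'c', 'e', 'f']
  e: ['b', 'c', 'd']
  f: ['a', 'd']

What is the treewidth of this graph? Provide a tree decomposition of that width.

Each bag holds 3 vertices, so the decomposition has width 2, which upper-bounds the treewidth. On the other hand G contains the 3-clique {c, d, e}. A clique must lie in a single bag of any decomposition, so no decomposition can have width below 2. Hence tw(G) = 2 exactly.

Treewidth 2.
One optimal decomposition is:
Bags: B1 = {a, c, d}  B2 = {c, d, e}  B3 = {b, d, e}  B4 = {a, d, f}
Tree: B1–B2, B2–B3, B1–B4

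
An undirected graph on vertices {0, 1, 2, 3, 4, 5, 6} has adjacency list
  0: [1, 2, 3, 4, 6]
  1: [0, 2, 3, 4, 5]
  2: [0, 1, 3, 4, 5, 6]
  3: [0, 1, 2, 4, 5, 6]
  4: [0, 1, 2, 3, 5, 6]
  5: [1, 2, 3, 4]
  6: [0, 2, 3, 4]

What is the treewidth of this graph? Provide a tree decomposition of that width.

Each bag holds 5 vertices, so the decomposition has width 4, which upper-bounds the treewidth. Conversely, {0, 1, 2, 3, 4} is a clique of size 5, and the vertices of any clique must share a bag in every tree decomposition; so some bag has ≥ 5 vertices and tw(G) ≥ 4. The upper and lower bounds meet at 4, so that is the treewidth.

Treewidth 4.
One optimal decomposition is:
Bags: B1 = {1, 2, 3, 4, 5}  B2 = {0, 1, 2, 3, 4}  B3 = {0, 2, 3, 4, 6}
Tree: B1–B2, B2–B3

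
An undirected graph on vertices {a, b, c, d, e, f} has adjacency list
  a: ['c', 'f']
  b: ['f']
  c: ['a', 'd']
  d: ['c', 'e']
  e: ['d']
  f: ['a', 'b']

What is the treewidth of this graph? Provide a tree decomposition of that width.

Each bag holds 2 vertices, so the decomposition has width 1, which upper-bounds the treewidth. G has an edge, so its treewidth is at least 1. Therefore the treewidth is 1.

Treewidth 1.
Bags: B1 = {b, f}  B2 = {a, f}  B3 = {a, c}  B4 = {c, d}  B5 = {d, e}
Tree: B1–B2, B2–B3, B3–B4, B4–B5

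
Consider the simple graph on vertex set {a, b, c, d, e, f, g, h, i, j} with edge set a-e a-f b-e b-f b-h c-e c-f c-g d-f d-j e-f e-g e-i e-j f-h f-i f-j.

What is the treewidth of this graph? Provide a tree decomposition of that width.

Treewidth 2.
One optimal decomposition is:
Bags: B1 = {c, e, f}  B2 = {a, e, f}  B3 = {b, e, f}  B4 = {b, f, h}  B5 = {e, f, j}  B6 = {e, f, i}  B7 = {c, e, g}  B8 = {d, f, j}
Tree: B1–B2, B1–B3, B3–B4, B2–B5, B5–B6, B1–B7, B5–B8

Every bag has size at most 3, so the width is 3 − 1 = 2 and tw(G) ≤ 2. On the other hand G contains the 3-clique {c, e, g}. A clique must lie in a single bag of any decomposition, so no decomposition can have width below 2. Therefore the treewidth is 2.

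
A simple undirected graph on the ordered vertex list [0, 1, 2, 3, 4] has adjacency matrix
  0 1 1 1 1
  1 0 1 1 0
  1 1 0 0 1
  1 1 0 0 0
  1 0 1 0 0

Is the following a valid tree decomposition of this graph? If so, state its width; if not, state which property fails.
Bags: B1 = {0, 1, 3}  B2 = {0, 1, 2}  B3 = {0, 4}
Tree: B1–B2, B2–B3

No — edge (2,4) lies in no bag.

A tree decomposition must satisfy three properties: every vertex lies in some bag; for every edge, both endpoints lie together in some bag; and for every vertex, the bags containing it form a connected subtree. Here edge (2,4) lies in no bag, so the decomposition is invalid.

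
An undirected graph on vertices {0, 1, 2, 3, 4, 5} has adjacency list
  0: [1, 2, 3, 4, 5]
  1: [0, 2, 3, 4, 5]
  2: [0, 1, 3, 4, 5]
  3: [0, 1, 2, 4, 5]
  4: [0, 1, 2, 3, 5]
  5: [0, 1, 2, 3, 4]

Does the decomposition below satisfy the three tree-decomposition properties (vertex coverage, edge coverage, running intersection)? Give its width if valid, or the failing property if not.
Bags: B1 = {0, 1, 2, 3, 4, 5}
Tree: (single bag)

Checking the three conditions: (i) the bags cover all of {0, 1, 2, 3, 4, 5}; (ii) for each edge, some bag contains both endpoints; (iii) the bags containing any fixed vertex form a subtree. All hold, so the decomposition is valid with width 6 − 1 = 5.

Yes; width 5.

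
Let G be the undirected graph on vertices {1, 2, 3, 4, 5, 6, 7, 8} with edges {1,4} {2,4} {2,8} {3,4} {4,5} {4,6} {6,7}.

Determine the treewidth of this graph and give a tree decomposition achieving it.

Treewidth 1.
One such decomposition:
Bags: B1 = {4, 6}  B2 = {6, 7}  B3 = {2, 4}  B4 = {4, 5}  B5 = {2, 8}  B6 = {1, 4}  B7 = {3, 4}
Tree: B1–B2, B1–B3, B1–B4, B3–B5, B3–B6, B3–B7

Each bag holds 2 vertices, so the decomposition has width 1, which upper-bounds the treewidth. G has an edge, so its treewidth is at least 1. The upper and lower bounds meet at 1, so that is the treewidth.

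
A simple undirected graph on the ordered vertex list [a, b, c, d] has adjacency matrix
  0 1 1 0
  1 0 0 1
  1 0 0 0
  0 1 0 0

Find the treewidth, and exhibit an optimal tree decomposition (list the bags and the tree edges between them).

Every bag has size at most 2, so the width is 2 − 1 = 1 and tw(G) ≤ 1. G has an edge, so its treewidth is at least 1. Hence tw(G) = 1 exactly.

Treewidth 1.
Bags: B1 = {a, c}  B2 = {a, b}  B3 = {b, d}
Tree: B1–B2, B2–B3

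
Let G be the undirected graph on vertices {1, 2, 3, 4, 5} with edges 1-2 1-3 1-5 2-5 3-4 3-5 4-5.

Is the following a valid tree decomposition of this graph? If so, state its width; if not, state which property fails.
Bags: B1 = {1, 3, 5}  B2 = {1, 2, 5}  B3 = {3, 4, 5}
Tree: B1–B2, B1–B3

Yes; width 2.

Vertex coverage: the bags together contain {1, 2, 3, 4, 5}, the full vertex set. Edge coverage: each edge of G has both endpoints in at least one bag. Running intersection: for every vertex, the bags containing it form a connected subtree. All three properties hold, so this is a valid tree decomposition of width max|bag| − 1 = 2, and hence tw(G) ≤ 2.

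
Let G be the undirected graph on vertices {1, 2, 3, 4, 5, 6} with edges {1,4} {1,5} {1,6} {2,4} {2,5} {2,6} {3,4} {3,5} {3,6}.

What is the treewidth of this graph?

3

A width-3 tree decomposition is:
Bags: B1 = {1, 4, 5, 6}  B2 = {2, 4, 5, 6}  B3 = {3, 4, 5, 6}
Tree: B1–B2, B2–B3
The largest bag has 4 vertices, giving width 3; this decomposition certifies tw(G) ≤ 3. For the lower bound: the 4 vertex sets {1,5}, {2,4}, {6}, {3} are disjoint, each induces a connected subgraph, and every pair is joined by at least one edge of G. Contracting each set to a single vertex therefore yields K_{4} as a minor, and since treewidth is minor-monotone, tw(G) ≥ tw(K_{4}) = 3. The upper and lower bounds meet at 3, so that is the treewidth.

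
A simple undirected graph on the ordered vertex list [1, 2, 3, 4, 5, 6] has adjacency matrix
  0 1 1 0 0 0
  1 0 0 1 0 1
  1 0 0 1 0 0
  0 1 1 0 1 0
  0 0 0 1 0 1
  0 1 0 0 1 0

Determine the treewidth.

2

A width-2 tree decomposition is:
Bags: B1 = {2, 5, 6}  B2 = {2, 4, 5}  B3 = {1, 2, 4}  B4 = {1, 3, 4}
Tree: B1–B2, B2–B3, B3–B4
Each bag holds 3 vertices, so the decomposition has width 2, which upper-bounds the treewidth. For the lower bound, G contains the cycle 6–5–4–2–6, so G is not a forest; only forests have treewidth ≤ 1, hence tw(G) ≥ 2. Combining the bounds, tw(G) = 2.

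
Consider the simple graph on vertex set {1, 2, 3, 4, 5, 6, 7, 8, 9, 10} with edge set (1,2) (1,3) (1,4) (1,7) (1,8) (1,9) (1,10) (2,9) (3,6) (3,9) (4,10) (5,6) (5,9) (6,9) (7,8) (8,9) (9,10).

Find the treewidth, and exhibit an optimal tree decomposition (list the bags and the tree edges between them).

Each bag holds 3 vertices, so the decomposition has width 2, which upper-bounds the treewidth. Conversely, {1, 8, 9} is a clique of size 3, and the vertices of any clique must share a bag in every tree decomposition; so some bag has ≥ 3 vertices and tw(G) ≥ 2. Therefore the treewidth is 2.

Treewidth 2.
One optimal decomposition is:
Bags: B1 = {1, 8, 9}  B2 = {1, 3, 9}  B3 = {1, 9, 10}  B4 = {1, 4, 10}  B5 = {1, 7, 8}  B6 = {1, 2, 9}  B7 = {3, 6, 9}  B8 = {5, 6, 9}
Tree: B1–B2, B1–B3, B3–B4, B1–B5, B2–B6, B2–B7, B7–B8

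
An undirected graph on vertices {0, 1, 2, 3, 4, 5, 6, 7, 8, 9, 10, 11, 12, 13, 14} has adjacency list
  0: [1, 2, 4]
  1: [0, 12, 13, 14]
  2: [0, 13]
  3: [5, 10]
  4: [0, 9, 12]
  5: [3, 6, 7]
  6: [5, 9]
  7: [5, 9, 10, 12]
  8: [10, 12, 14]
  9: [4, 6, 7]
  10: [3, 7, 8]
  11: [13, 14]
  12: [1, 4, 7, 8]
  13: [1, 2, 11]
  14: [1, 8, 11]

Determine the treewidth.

3

A width-3 tree decomposition is:
Bags: B1 = {3, 5, 6, 10}  B2 = {5, 6, 7, 10}  B3 = {6, 7, 9, 10}  B4 = {7, 8, 9, 10}  B5 = {7, 8, 9, 12}  B6 = {4, 8, 9, 12}  B7 = {4, 8, 12, 14}  B8 = {1, 4, 12, 14}  B9 = {0, 1, 4, 14}  B10 = {0, 1, 11, 14}  B11 = {0, 1, 11, 13}  B12 = {0, 2, 11, 13}
Tree: B1–B2, B2–B3, B3–B4, B4–B5, B5–B6, B6–B7, B7–B8, B8–B9, B9–B10, B10–B11, B11–B12
The largest bag has 4 vertices, giving width 3; this decomposition certifies tw(G) ≤ 3. For the lower bound: the 4 vertex sets {3,5,6}, {10}, {7}, {4,8,9,12} are disjoint, each induces a connected subgraph, and every pair is joined by at least one edge of G. Contracting each set to a single vertex therefore yields K_{4} as a minor, and since treewidth is minor-monotone, tw(G) ≥ tw(K_{4}) = 3. Combining the bounds, tw(G) = 3.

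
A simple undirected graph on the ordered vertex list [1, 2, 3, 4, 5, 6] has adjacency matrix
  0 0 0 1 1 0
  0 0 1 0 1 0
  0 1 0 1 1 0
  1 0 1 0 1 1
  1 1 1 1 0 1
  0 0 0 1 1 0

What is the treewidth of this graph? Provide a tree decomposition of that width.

The largest bag has 3 vertices, giving width 2; this decomposition certifies tw(G) ≤ 2. For the lower bound, the 3 vertices {2, 3, 5} are pairwise adjacent, and any tree decomposition puts a clique entirely inside one bag — forcing width ≥ 2. The upper and lower bounds meet at 2, so that is the treewidth.

Treewidth 2.
One optimal decomposition is:
Bags: B1 = {1, 4, 5}  B2 = {3, 4, 5}  B3 = {4, 5, 6}  B4 = {2, 3, 5}
Tree: B1–B2, B2–B3, B2–B4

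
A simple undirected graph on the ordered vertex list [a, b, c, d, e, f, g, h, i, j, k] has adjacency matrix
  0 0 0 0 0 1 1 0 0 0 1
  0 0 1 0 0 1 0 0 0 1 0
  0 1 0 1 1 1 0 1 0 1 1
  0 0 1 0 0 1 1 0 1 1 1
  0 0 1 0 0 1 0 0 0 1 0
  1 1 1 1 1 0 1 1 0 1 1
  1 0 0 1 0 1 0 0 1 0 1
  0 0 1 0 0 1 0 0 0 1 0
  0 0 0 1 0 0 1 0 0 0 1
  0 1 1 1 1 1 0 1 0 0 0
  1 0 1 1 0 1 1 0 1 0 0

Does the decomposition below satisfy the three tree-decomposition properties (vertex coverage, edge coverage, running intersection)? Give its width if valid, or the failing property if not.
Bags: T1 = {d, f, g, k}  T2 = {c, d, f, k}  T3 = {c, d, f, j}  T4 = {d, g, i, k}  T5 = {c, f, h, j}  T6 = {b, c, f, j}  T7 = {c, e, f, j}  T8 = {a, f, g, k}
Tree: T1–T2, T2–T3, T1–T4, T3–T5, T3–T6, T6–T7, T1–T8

Vertex coverage: the bags together contain {a, b, c, d, e, f, g, h, i, j, k}, the full vertex set. Edge coverage: each edge of G has both endpoints in at least one bag. Running intersection: for every vertex, the bags containing it form a connected subtree. All three properties hold, so this is a valid tree decomposition of width max|bag| − 1 = 3, and hence tw(G) ≤ 3.

Yes; width 3.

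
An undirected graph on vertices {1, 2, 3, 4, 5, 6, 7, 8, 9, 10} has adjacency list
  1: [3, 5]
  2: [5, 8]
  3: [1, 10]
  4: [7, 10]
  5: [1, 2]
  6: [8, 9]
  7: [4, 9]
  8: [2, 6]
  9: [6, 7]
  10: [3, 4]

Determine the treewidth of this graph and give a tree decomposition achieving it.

Treewidth 2.
One such decomposition:
Bags: B1 = {2, 6, 8}  B2 = {2, 6, 9}  B3 = {2, 7, 9}  B4 = {2, 4, 7}  B5 = {2, 4, 10}  B6 = {2, 3, 10}  B7 = {1, 2, 3}  B8 = {1, 2, 5}
Tree: B1–B2, B2–B3, B3–B4, B4–B5, B5–B6, B6–B7, B7–B8

The largest bag has 3 vertices, giving width 2; this decomposition certifies tw(G) ≤ 2. The edges 2–8–6–9–7–4–10–3–1–5–2 form a cycle, so G is not a tree and its treewidth is at least 2. Therefore the treewidth is 2.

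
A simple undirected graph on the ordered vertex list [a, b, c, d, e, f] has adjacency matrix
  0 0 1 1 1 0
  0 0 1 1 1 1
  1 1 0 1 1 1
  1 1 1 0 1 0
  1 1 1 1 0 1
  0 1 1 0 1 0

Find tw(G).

A width-3 tree decomposition is:
Bags: B1 = {b, c, e, f}  B2 = {b, c, d, e}  B3 = {a, c, d, e}
Tree: B1–B2, B2–B3
Each bag holds 4 vertices, so the decomposition has width 3, which upper-bounds the treewidth. On the other hand G contains the 4-clique {a, c, d, e}. A clique must lie in a single bag of any decomposition, so no decomposition can have width below 3. Hence tw(G) = 3 exactly.

3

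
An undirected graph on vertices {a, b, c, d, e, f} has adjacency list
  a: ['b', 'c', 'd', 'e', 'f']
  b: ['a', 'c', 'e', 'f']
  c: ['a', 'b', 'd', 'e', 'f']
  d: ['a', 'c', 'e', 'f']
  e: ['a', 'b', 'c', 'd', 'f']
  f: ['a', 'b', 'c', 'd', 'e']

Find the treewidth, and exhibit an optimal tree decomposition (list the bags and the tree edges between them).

The largest bag has 5 vertices, giving width 4; this decomposition certifies tw(G) ≤ 4. For the lower bound, the 5 vertices {a, c, d, e, f} are pairwise adjacent, and any tree decomposition puts a clique entirely inside one bag — forcing width ≥ 4. Combining the bounds, tw(G) = 4.

Treewidth 4.
One optimal decomposition is:
Bags: B1 = {a, b, c, e, f}  B2 = {a, c, d, e, f}
Tree: B1–B2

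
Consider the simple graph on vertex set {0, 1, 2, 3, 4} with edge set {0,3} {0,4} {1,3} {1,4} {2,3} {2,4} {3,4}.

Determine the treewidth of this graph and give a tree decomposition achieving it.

Treewidth 2.
One such decomposition:
Bags: B1 = {1, 3, 4}  B2 = {2, 3, 4}  B3 = {0, 3, 4}
Tree: B1–B2, B1–B3

Each bag holds 3 vertices, so the decomposition has width 2, which upper-bounds the treewidth. Conversely, {0, 3, 4} is a clique of size 3, and the vertices of any clique must share a bag in every tree decomposition; so some bag has ≥ 3 vertices and tw(G) ≥ 2. Therefore the treewidth is 2.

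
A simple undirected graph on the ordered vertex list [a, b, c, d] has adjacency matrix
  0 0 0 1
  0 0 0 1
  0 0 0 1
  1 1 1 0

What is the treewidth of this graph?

1

A width-1 tree decomposition is:
Bags: B1 = {a, d}  B2 = {b, d}  B3 = {c, d}
Tree: B1–B2, B1–B3
The largest bag has 2 vertices, giving width 1; this decomposition certifies tw(G) ≤ 1. Since G has at least one edge (e.g. a–d), it is not an edgeless graph, so tw(G) ≥ 1. Hence tw(G) = 1 exactly.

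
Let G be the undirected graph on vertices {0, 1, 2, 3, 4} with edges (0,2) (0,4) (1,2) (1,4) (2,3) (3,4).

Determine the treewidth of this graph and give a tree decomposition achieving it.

Treewidth 2.
Bags: B1 = {1, 2, 4}  B2 = {2, 3, 4}  B3 = {0, 2, 4}
Tree: B1–B2, B2–B3

The largest bag has 3 vertices, giving width 2; this decomposition certifies tw(G) ≤ 2. For the lower bound, G contains the cycle 1–4–3–2–1, so G is not a forest; only forests have treewidth ≤ 1, hence tw(G) ≥ 2. Therefore the treewidth is 2.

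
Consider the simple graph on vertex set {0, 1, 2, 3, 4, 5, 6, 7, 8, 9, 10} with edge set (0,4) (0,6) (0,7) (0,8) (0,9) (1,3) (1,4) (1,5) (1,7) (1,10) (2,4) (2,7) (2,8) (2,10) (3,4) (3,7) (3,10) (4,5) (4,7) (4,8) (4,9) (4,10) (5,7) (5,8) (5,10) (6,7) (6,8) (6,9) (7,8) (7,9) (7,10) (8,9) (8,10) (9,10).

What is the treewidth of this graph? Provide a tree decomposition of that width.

Treewidth 4.
One optimal decomposition is:
Bags: B1 = {0, 6, 7, 8, 9}  B2 = {0, 4, 7, 8, 9}  B3 = {4, 7, 8, 9, 10}  B4 = {4, 5, 7, 8, 10}  B5 = {1, 4, 5, 7, 10}  B6 = {1, 3, 4, 7, 10}  B7 = {2, 4, 7, 8, 10}
Tree: B1–B2, B2–B3, B3–B4, B4–B5, B5–B6, B4–B7

Each bag holds 5 vertices, so the decomposition has width 4, which upper-bounds the treewidth. For the lower bound, the 5 vertices {0, 4, 7, 8, 9} are pairwise adjacent, and any tree decomposition puts a clique entirely inside one bag — forcing width ≥ 4. Hence tw(G) = 4 exactly.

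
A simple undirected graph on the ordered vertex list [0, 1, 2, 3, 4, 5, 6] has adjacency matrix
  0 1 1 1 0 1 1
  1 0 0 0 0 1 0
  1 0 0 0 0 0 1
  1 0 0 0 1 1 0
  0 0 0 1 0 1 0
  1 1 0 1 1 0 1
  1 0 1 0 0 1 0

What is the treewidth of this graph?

2

A width-2 tree decomposition is:
Bags: B1 = {0, 5, 6}  B2 = {0, 2, 6}  B3 = {0, 3, 5}  B4 = {0, 1, 5}  B5 = {3, 4, 5}
Tree: B1–B2, B1–B3, B3–B4, B3–B5
Each bag holds 3 vertices, so the decomposition has width 2, which upper-bounds the treewidth. On the other hand G contains the 3-clique {0, 2, 6}. A clique must lie in a single bag of any decomposition, so no decomposition can have width below 2. The upper and lower bounds meet at 2, so that is the treewidth.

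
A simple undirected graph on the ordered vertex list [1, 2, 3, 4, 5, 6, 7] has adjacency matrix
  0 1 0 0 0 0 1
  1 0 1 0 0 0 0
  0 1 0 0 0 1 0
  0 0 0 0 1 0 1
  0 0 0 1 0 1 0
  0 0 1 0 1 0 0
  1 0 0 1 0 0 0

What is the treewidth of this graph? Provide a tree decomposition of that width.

The largest bag has 3 vertices, giving width 2; this decomposition certifies tw(G) ≤ 2. Since 7–4–5–6–3–2–1–7 is a cycle in G, G is not acyclic. Forests are exactly the graphs of treewidth ≤ 1, so tw(G) ≥ 2. Hence tw(G) = 2 exactly.

Treewidth 2.
One optimal decomposition is:
Bags: B1 = {4, 5, 7}  B2 = {5, 6, 7}  B3 = {3, 6, 7}  B4 = {2, 3, 7}  B5 = {1, 2, 7}
Tree: B1–B2, B2–B3, B3–B4, B4–B5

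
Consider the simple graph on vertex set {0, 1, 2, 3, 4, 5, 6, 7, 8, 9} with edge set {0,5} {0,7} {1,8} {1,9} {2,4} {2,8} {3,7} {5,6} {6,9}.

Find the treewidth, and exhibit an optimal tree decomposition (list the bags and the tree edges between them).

Treewidth 1.
One optimal decomposition is:
Bags: B1 = {2, 4}  B2 = {2, 8}  B3 = {1, 8}  B4 = {1, 9}  B5 = {6, 9}  B6 = {5, 6}  B7 = {0, 5}  B8 = {0, 7}  B9 = {3, 7}
Tree: B1–B2, B2–B3, B3–B4, B4–B5, B5–B6, B6–B7, B7–B8, B8–B9

Each bag holds 2 vertices, so the decomposition has width 1, which upper-bounds the treewidth. G has an edge, so its treewidth is at least 1. Therefore the treewidth is 1.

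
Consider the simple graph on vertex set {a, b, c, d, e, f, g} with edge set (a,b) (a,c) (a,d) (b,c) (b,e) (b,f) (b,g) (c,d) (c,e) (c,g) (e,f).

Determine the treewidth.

A width-2 tree decomposition is:
Bags: B1 = {a, c, d}  B2 = {a, b, c}  B3 = {b, c, e}  B4 = {b, c, g}  B5 = {b, e, f}
Tree: B1–B2, B2–B3, B3–B4, B3–B5
The largest bag has 3 vertices, giving width 2; this decomposition certifies tw(G) ≤ 2. Conversely, {a, c, d} is a clique of size 3, and the vertices of any clique must share a bag in every tree decomposition; so some bag has ≥ 3 vertices and tw(G) ≥ 2. Hence tw(G) = 2 exactly.

2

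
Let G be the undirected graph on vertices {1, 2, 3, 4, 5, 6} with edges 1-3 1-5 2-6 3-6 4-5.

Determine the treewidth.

1

A width-1 tree decomposition is:
Bags: B1 = {4, 5}  B2 = {1, 5}  B3 = {1, 3}  B4 = {3, 6}  B5 = {2, 6}
Tree: B1–B2, B2–B3, B3–B4, B4–B5
Each bag holds 2 vertices, so the decomposition has width 1, which upper-bounds the treewidth. Since G has at least one edge (e.g. 4–5), it is not an edgeless graph, so tw(G) ≥ 1. Therefore the treewidth is 1.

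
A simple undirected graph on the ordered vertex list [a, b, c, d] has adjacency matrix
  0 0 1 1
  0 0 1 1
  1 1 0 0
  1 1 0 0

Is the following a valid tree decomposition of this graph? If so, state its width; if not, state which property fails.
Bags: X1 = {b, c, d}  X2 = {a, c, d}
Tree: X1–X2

Yes; width 2.

Checking the three conditions: (i) the bags cover all of {a, b, c, d}; (ii) for each edge, some bag contains both endpoints; (iii) the bags containing any fixed vertex form a subtree. All hold, so the decomposition is valid with width 3 − 1 = 2.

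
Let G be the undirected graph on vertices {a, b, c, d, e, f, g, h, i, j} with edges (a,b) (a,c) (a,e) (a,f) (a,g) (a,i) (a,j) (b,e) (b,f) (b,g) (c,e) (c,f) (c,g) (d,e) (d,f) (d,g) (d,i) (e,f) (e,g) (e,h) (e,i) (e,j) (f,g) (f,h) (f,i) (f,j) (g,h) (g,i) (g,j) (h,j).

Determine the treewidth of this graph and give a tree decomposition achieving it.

Each bag holds 5 vertices, so the decomposition has width 4, which upper-bounds the treewidth. Conversely, {d, e, f, g, i} is a clique of size 5, and the vertices of any clique must share a bag in every tree decomposition; so some bag has ≥ 5 vertices and tw(G) ≥ 4. The upper and lower bounds meet at 4, so that is the treewidth.

Treewidth 4.
Bags: B1 = {a, e, f, g, i}  B2 = {a, e, f, g, j}  B3 = {e, f, g, h, j}  B4 = {a, c, e, f, g}  B5 = {d, e, f, g, i}  B6 = {a, b, e, f, g}
Tree: B1–B2, B2–B3, B1–B4, B1–B5, B2–B6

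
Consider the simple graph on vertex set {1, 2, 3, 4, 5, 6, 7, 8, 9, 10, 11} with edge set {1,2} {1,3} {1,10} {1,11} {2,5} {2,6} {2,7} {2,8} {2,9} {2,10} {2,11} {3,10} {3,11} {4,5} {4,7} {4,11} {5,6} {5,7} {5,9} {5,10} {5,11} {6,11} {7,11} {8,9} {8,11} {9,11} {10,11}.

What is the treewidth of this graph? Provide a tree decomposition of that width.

Treewidth 3.
One optimal decomposition is:
Bags: B1 = {2, 5, 7, 11}  B2 = {4, 5, 7, 11}  B3 = {2, 5, 10, 11}  B4 = {2, 5, 9, 11}  B5 = {2, 5, 6, 11}  B6 = {1, 2, 10, 11}  B7 = {1, 3, 10, 11}  B8 = {2, 8, 9, 11}
Tree: B1–B2, B1–B3, B1–B4, B3–B5, B3–B6, B6–B7, B4–B8

Each bag holds 4 vertices, so the decomposition has width 3, which upper-bounds the treewidth. On the other hand G contains the 4-clique {2, 8, 9, 11}. A clique must lie in a single bag of any decomposition, so no decomposition can have width below 3. Therefore the treewidth is 3.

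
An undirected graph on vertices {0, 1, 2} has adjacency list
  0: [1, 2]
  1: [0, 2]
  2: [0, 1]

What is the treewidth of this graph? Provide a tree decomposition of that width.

Treewidth 2.
One optimal decomposition is:
Bags: B1 = {0, 1, 2}
Tree: (single bag)

With just one bag of size 3, the width is 3 − 1 = 2, so tw(G) ≤ 2. Conversely, {0, 1, 2} is a clique of size 3, and the vertices of any clique must share a bag in every tree decomposition; so some bag has ≥ 3 vertices and tw(G) ≥ 2. Therefore the treewidth is 2.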